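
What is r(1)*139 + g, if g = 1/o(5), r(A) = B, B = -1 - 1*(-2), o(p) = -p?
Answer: 694/5 ≈ 138.80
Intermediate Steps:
B = 1 (B = -1 + 2 = 1)
r(A) = 1
g = -1/5 (g = 1/(-1*5) = 1/(-5) = -1/5 ≈ -0.20000)
r(1)*139 + g = 1*139 - 1/5 = 139 - 1/5 = 694/5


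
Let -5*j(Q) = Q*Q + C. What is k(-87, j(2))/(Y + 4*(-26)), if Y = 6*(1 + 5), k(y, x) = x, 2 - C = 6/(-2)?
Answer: 9/340 ≈ 0.026471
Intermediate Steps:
C = 5 (C = 2 - 6/(-2) = 2 - 6*(-1)/2 = 2 - 1*(-3) = 2 + 3 = 5)
j(Q) = -1 - Q²/5 (j(Q) = -(Q*Q + 5)/5 = -(Q² + 5)/5 = -(5 + Q²)/5 = -1 - Q²/5)
Y = 36 (Y = 6*6 = 36)
k(-87, j(2))/(Y + 4*(-26)) = (-1 - ⅕*2²)/(36 + 4*(-26)) = (-1 - ⅕*4)/(36 - 104) = (-1 - ⅘)/(-68) = -9/5*(-1/68) = 9/340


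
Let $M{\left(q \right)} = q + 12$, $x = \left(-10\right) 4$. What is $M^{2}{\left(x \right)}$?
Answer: $784$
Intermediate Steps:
$x = -40$
$M{\left(q \right)} = 12 + q$
$M^{2}{\left(x \right)} = \left(12 - 40\right)^{2} = \left(-28\right)^{2} = 784$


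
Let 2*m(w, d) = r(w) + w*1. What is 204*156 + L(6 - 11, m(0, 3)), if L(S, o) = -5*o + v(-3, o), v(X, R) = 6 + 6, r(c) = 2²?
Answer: 31826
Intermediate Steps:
r(c) = 4
m(w, d) = 2 + w/2 (m(w, d) = (4 + w*1)/2 = (4 + w)/2 = 2 + w/2)
v(X, R) = 12
L(S, o) = 12 - 5*o (L(S, o) = -5*o + 12 = 12 - 5*o)
204*156 + L(6 - 11, m(0, 3)) = 204*156 + (12 - 5*(2 + (½)*0)) = 31824 + (12 - 5*(2 + 0)) = 31824 + (12 - 5*2) = 31824 + (12 - 10) = 31824 + 2 = 31826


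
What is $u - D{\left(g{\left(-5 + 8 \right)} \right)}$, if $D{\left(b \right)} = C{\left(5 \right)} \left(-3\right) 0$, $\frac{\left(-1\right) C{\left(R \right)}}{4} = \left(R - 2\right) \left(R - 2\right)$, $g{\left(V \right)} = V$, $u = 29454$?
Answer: $29454$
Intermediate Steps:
$C{\left(R \right)} = - 4 \left(-2 + R\right)^{2}$ ($C{\left(R \right)} = - 4 \left(R - 2\right) \left(R - 2\right) = - 4 \left(-2 + R\right) \left(-2 + R\right) = - 4 \left(-2 + R\right)^{2}$)
$D{\left(b \right)} = 0$ ($D{\left(b \right)} = - 4 \left(-2 + 5\right)^{2} \left(-3\right) 0 = - 4 \cdot 3^{2} \left(-3\right) 0 = \left(-4\right) 9 \left(-3\right) 0 = \left(-36\right) \left(-3\right) 0 = 108 \cdot 0 = 0$)
$u - D{\left(g{\left(-5 + 8 \right)} \right)} = 29454 - 0 = 29454 + 0 = 29454$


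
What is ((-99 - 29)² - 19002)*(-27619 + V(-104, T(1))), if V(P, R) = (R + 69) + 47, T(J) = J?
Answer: 72000236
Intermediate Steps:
V(P, R) = 116 + R (V(P, R) = (69 + R) + 47 = 116 + R)
((-99 - 29)² - 19002)*(-27619 + V(-104, T(1))) = ((-99 - 29)² - 19002)*(-27619 + (116 + 1)) = ((-128)² - 19002)*(-27619 + 117) = (16384 - 19002)*(-27502) = -2618*(-27502) = 72000236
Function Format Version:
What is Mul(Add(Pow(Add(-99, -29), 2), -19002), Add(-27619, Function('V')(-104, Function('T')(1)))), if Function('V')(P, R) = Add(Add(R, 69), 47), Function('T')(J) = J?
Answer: 72000236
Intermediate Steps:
Function('V')(P, R) = Add(116, R) (Function('V')(P, R) = Add(Add(69, R), 47) = Add(116, R))
Mul(Add(Pow(Add(-99, -29), 2), -19002), Add(-27619, Function('V')(-104, Function('T')(1)))) = Mul(Add(Pow(Add(-99, -29), 2), -19002), Add(-27619, Add(116, 1))) = Mul(Add(Pow(-128, 2), -19002), Add(-27619, 117)) = Mul(Add(16384, -19002), -27502) = Mul(-2618, -27502) = 72000236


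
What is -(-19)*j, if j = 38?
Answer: 722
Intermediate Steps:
-(-19)*j = -(-19)*38 = -19*(-38) = 722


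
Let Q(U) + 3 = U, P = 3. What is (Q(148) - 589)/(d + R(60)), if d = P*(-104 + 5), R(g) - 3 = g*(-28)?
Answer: 74/329 ≈ 0.22492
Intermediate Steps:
R(g) = 3 - 28*g (R(g) = 3 + g*(-28) = 3 - 28*g)
Q(U) = -3 + U
d = -297 (d = 3*(-104 + 5) = 3*(-99) = -297)
(Q(148) - 589)/(d + R(60)) = ((-3 + 148) - 589)/(-297 + (3 - 28*60)) = (145 - 589)/(-297 + (3 - 1680)) = -444/(-297 - 1677) = -444/(-1974) = -444*(-1/1974) = 74/329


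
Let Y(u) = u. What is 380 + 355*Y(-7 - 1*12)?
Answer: -6365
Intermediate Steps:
380 + 355*Y(-7 - 1*12) = 380 + 355*(-7 - 1*12) = 380 + 355*(-7 - 12) = 380 + 355*(-19) = 380 - 6745 = -6365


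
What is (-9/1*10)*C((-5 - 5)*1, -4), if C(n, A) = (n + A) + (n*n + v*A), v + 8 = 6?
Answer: -8460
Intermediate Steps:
v = -2 (v = -8 + 6 = -2)
C(n, A) = n + n² - A (C(n, A) = (n + A) + (n*n - 2*A) = (A + n) + (n² - 2*A) = n + n² - A)
(-9/1*10)*C((-5 - 5)*1, -4) = (-9/1*10)*((-5 - 5)*1 + ((-5 - 5)*1)² - 1*(-4)) = (-9*1*10)*(-10*1 + (-10*1)² + 4) = (-9*10)*(-10 + (-10)² + 4) = -90*(-10 + 100 + 4) = -90*94 = -8460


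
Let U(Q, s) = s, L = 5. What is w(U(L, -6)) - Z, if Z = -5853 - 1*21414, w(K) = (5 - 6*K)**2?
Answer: 28948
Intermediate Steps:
Z = -27267 (Z = -5853 - 21414 = -27267)
w(U(L, -6)) - Z = (-5 + 6*(-6))**2 - 1*(-27267) = (-5 - 36)**2 + 27267 = (-41)**2 + 27267 = 1681 + 27267 = 28948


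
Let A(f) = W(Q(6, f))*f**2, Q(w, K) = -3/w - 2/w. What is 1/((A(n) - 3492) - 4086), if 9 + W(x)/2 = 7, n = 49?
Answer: -1/17182 ≈ -5.8200e-5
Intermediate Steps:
Q(w, K) = -5/w
W(x) = -4 (W(x) = -18 + 2*7 = -18 + 14 = -4)
A(f) = -4*f**2
1/((A(n) - 3492) - 4086) = 1/((-4*49**2 - 3492) - 4086) = 1/((-4*2401 - 3492) - 4086) = 1/((-9604 - 3492) - 4086) = 1/(-13096 - 4086) = 1/(-17182) = -1/17182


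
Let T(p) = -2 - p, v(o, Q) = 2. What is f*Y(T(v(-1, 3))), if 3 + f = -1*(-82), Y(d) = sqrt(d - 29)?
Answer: 79*I*sqrt(33) ≈ 453.82*I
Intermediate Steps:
Y(d) = sqrt(-29 + d)
f = 79 (f = -3 - 1*(-82) = -3 + 82 = 79)
f*Y(T(v(-1, 3))) = 79*sqrt(-29 + (-2 - 1*2)) = 79*sqrt(-29 + (-2 - 2)) = 79*sqrt(-29 - 4) = 79*sqrt(-33) = 79*(I*sqrt(33)) = 79*I*sqrt(33)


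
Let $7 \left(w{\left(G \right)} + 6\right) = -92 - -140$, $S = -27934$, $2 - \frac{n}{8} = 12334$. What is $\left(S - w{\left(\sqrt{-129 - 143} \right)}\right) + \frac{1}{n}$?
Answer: $- \frac{19291588871}{690592} \approx -27935.0$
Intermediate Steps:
$n = -98656$ ($n = 16 - 98672 = -98656$)
$w{\left(G \right)} = \frac{6}{7}$ ($w{\left(G \right)} = -6 + \frac{-92 - -140}{7} = -6 + \frac{-92 + 140}{7} = -6 + \frac{1}{7} \cdot 48 = -6 + \frac{48}{7} = \frac{6}{7}$)
$\left(S - w{\left(\sqrt{-129 - 143} \right)}\right) + \frac{1}{n} = \left(-27934 - \frac{6}{7}\right) + \frac{1}{-98656} = \left(-27934 - \frac{6}{7}\right) - \frac{1}{98656} = - \frac{195544}{7} - \frac{1}{98656} = - \frac{19291588871}{690592}$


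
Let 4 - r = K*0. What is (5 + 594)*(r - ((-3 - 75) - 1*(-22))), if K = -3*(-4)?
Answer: 35940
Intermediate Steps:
K = 12
r = 4 (r = 4 - 12*0 = 4 - 1*0 = 4 + 0 = 4)
(5 + 594)*(r - ((-3 - 75) - 1*(-22))) = (5 + 594)*(4 - ((-3 - 75) - 1*(-22))) = 599*(4 - (-78 + 22)) = 599*(4 - 1*(-56)) = 599*(4 + 56) = 599*60 = 35940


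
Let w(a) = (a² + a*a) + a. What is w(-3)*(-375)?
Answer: -5625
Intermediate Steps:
w(a) = a + 2*a² (w(a) = (a² + a²) + a = 2*a² + a = a + 2*a²)
w(-3)*(-375) = -3*(1 + 2*(-3))*(-375) = -3*(1 - 6)*(-375) = -3*(-5)*(-375) = 15*(-375) = -5625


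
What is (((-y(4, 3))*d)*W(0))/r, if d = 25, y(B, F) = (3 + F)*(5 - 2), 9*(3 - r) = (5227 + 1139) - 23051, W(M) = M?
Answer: 0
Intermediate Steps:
r = 16712/9 (r = 3 - ((5227 + 1139) - 23051)/9 = 3 - (6366 - 23051)/9 = 3 - ⅑*(-16685) = 3 + 16685/9 = 16712/9 ≈ 1856.9)
y(B, F) = 9 + 3*F (y(B, F) = (3 + F)*3 = 9 + 3*F)
(((-y(4, 3))*d)*W(0))/r = ((-(9 + 3*3)*25)*0)/(16712/9) = ((-(9 + 9)*25)*0)*(9/16712) = ((-1*18*25)*0)*(9/16712) = (-18*25*0)*(9/16712) = -450*0*(9/16712) = 0*(9/16712) = 0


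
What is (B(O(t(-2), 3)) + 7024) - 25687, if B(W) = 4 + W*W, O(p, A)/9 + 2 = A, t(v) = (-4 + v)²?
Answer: -18578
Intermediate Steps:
O(p, A) = -18 + 9*A
B(W) = 4 + W²
(B(O(t(-2), 3)) + 7024) - 25687 = ((4 + (-18 + 9*3)²) + 7024) - 25687 = ((4 + (-18 + 27)²) + 7024) - 25687 = ((4 + 9²) + 7024) - 25687 = ((4 + 81) + 7024) - 25687 = (85 + 7024) - 25687 = 7109 - 25687 = -18578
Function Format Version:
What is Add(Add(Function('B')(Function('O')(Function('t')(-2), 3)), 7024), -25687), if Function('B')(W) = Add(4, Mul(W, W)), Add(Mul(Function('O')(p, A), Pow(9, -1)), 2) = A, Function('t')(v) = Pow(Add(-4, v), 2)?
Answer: -18578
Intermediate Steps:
Function('O')(p, A) = Add(-18, Mul(9, A))
Function('B')(W) = Add(4, Pow(W, 2))
Add(Add(Function('B')(Function('O')(Function('t')(-2), 3)), 7024), -25687) = Add(Add(Add(4, Pow(Add(-18, Mul(9, 3)), 2)), 7024), -25687) = Add(Add(Add(4, Pow(Add(-18, 27), 2)), 7024), -25687) = Add(Add(Add(4, Pow(9, 2)), 7024), -25687) = Add(Add(Add(4, 81), 7024), -25687) = Add(Add(85, 7024), -25687) = Add(7109, -25687) = -18578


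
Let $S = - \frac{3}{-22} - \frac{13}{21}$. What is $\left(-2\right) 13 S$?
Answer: $\frac{2899}{231} \approx 12.55$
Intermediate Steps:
$S = - \frac{223}{462}$ ($S = \left(-3\right) \left(- \frac{1}{22}\right) - \frac{13}{21} = \frac{3}{22} - \frac{13}{21} = - \frac{223}{462} \approx -0.48268$)
$\left(-2\right) 13 S = \left(-2\right) 13 \left(- \frac{223}{462}\right) = \left(-26\right) \left(- \frac{223}{462}\right) = \frac{2899}{231}$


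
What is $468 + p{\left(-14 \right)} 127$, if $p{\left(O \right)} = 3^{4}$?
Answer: $10755$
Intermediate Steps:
$p{\left(O \right)} = 81$
$468 + p{\left(-14 \right)} 127 = 468 + 81 \cdot 127 = 468 + 10287 = 10755$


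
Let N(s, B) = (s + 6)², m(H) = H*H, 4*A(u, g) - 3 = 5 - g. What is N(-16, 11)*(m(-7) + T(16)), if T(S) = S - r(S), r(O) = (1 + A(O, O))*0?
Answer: 6500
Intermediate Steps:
A(u, g) = 2 - g/4 (A(u, g) = ¾ + (5 - g)/4 = ¾ + (5/4 - g/4) = 2 - g/4)
m(H) = H²
r(O) = 0 (r(O) = (1 + (2 - O/4))*0 = (3 - O/4)*0 = 0)
T(S) = S (T(S) = S - 1*0 = S + 0 = S)
N(s, B) = (6 + s)²
N(-16, 11)*(m(-7) + T(16)) = (6 - 16)²*((-7)² + 16) = (-10)²*(49 + 16) = 100*65 = 6500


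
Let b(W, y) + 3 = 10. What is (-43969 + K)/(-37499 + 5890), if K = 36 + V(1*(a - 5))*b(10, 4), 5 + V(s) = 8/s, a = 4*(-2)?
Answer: 571640/410917 ≈ 1.3911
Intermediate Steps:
a = -8
b(W, y) = 7 (b(W, y) = -3 + 10 = 7)
V(s) = -5 + 8/s
K = -43/13 (K = 36 + (-5 + 8/((1*(-8 - 5))))*7 = 36 + (-5 + 8/((1*(-13))))*7 = 36 + (-5 + 8/(-13))*7 = 36 + (-5 + 8*(-1/13))*7 = 36 + (-5 - 8/13)*7 = 36 - 73/13*7 = 36 - 511/13 = -43/13 ≈ -3.3077)
(-43969 + K)/(-37499 + 5890) = (-43969 - 43/13)/(-37499 + 5890) = -571640/13/(-31609) = -571640/13*(-1/31609) = 571640/410917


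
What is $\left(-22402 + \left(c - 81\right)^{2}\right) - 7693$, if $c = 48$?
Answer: $-29006$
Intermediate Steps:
$\left(-22402 + \left(c - 81\right)^{2}\right) - 7693 = \left(-22402 + \left(48 - 81\right)^{2}\right) - 7693 = \left(-22402 + \left(-33\right)^{2}\right) - 7693 = \left(-22402 + 1089\right) - 7693 = -21313 - 7693 = -29006$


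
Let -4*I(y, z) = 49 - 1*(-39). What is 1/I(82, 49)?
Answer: -1/22 ≈ -0.045455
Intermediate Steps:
I(y, z) = -22 (I(y, z) = -(49 - 1*(-39))/4 = -(49 + 39)/4 = -¼*88 = -22)
1/I(82, 49) = 1/(-22) = -1/22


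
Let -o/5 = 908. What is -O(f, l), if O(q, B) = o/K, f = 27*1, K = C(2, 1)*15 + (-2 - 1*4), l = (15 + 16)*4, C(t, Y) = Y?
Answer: 4540/9 ≈ 504.44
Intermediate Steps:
o = -4540 (o = -5*908 = -4540)
l = 124 (l = 31*4 = 124)
K = 9 (K = 1*15 + (-2 - 1*4) = 15 + (-2 - 4) = 15 - 6 = 9)
f = 27
O(q, B) = -4540/9
-O(f, l) = -1*(-4540/9) = 4540/9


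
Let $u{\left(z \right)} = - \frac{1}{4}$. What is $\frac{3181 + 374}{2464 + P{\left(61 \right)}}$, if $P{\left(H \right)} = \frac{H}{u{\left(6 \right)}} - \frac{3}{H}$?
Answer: $\frac{72285}{45139} \approx 1.6014$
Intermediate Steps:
$u{\left(z \right)} = - \frac{1}{4}$ ($u{\left(z \right)} = \left(-1\right) \frac{1}{4} = - \frac{1}{4}$)
$P{\left(H \right)} = - 4 H - \frac{3}{H}$ ($P{\left(H \right)} = \frac{H}{- \frac{1}{4}} - \frac{3}{H} = H \left(-4\right) - \frac{3}{H} = - 4 H - \frac{3}{H}$)
$\frac{3181 + 374}{2464 + P{\left(61 \right)}} = \frac{3181 + 374}{2464 - \left(244 + \frac{3}{61}\right)} = \frac{3555}{2464 - \frac{14887}{61}} = \frac{3555}{\frac{135417}{61}} = 3555 \cdot \frac{61}{135417} = \frac{72285}{45139}$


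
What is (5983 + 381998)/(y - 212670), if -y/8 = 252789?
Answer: -129327/744994 ≈ -0.17359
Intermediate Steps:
y = -2022312 (y = -8*252789 = -2022312)
(5983 + 381998)/(y - 212670) = (5983 + 381998)/(-2022312 - 212670) = 387981/(-2234982) = 387981*(-1/2234982) = -129327/744994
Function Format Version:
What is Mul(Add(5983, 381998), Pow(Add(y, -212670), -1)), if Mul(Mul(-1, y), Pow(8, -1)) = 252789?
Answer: Rational(-129327, 744994) ≈ -0.17359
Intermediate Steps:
y = -2022312 (y = Mul(-8, 252789) = -2022312)
Mul(Add(5983, 381998), Pow(Add(y, -212670), -1)) = Mul(Add(5983, 381998), Pow(Add(-2022312, -212670), -1)) = Mul(387981, Pow(-2234982, -1)) = Mul(387981, Rational(-1, 2234982)) = Rational(-129327, 744994)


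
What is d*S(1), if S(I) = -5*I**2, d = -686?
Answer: 3430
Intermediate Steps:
d*S(1) = -(-3430)*1**2 = -(-3430) = -686*(-5) = 3430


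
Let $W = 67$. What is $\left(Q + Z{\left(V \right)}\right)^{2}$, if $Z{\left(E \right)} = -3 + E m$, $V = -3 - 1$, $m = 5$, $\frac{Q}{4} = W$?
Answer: $60025$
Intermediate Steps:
$Q = 268$ ($Q = 4 \cdot 67 = 268$)
$V = -4$
$Z{\left(E \right)} = -3 + 5 E$ ($Z{\left(E \right)} = -3 + E 5 = -3 + 5 E$)
$\left(Q + Z{\left(V \right)}\right)^{2} = \left(268 + \left(-3 + 5 \left(-4\right)\right)\right)^{2} = \left(268 - 23\right)^{2} = 245^{2} = 60025$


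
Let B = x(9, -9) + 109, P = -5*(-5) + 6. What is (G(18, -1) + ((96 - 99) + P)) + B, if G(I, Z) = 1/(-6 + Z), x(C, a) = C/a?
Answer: 951/7 ≈ 135.86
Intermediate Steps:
P = 31 (P = 25 + 6 = 31)
B = 108 (B = 9/(-9) + 109 = 9*(-⅑) + 109 = -1 + 109 = 108)
(G(18, -1) + ((96 - 99) + P)) + B = (1/(-6 - 1) + ((96 - 99) + 31)) + 108 = (1/(-7) + (-3 + 31)) + 108 = (-⅐ + 28) + 108 = 195/7 + 108 = 951/7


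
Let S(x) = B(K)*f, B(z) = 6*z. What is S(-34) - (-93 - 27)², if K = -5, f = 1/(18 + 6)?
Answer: -57605/4 ≈ -14401.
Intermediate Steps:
f = 1/24 ≈ 0.041667
S(x) = -5/4 (S(x) = (6*(-5))*(1/24) = -30*1/24 = -5/4)
S(-34) - (-93 - 27)² = -5/4 - (-93 - 27)² = -5/4 - 1*(-120)² = -5/4 - 1*14400 = -5/4 - 14400 = -57605/4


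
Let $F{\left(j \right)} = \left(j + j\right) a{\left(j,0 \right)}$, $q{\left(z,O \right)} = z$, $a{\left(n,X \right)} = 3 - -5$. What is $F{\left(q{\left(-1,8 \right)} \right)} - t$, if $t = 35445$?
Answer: $-35461$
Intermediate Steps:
$a{\left(n,X \right)} = 8$ ($a{\left(n,X \right)} = 3 + 5 = 8$)
$F{\left(j \right)} = 16 j$ ($F{\left(j \right)} = \left(j + j\right) 8 = 2 j 8 = 16 j$)
$F{\left(q{\left(-1,8 \right)} \right)} - t = 16 \left(-1\right) - 35445 = -16 - 35445 = -35461$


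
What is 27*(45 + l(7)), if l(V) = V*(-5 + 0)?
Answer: 270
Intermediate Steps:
l(V) = -5*V (l(V) = V*(-5) = -5*V)
27*(45 + l(7)) = 27*(45 - 5*7) = 27*(45 - 35) = 27*10 = 270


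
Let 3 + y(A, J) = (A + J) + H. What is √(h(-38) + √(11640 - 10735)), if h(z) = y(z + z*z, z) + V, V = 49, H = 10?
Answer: √(1424 + √905) ≈ 38.132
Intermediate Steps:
y(A, J) = 7 + A + J (y(A, J) = -3 + ((A + J) + 10) = -3 + (10 + A + J) = 7 + A + J)
h(z) = 56 + z² + 2*z (h(z) = (7 + (z + z*z) + z) + 49 = (7 + (z + z²) + z) + 49 = (7 + z² + 2*z) + 49 = 56 + z² + 2*z)
√(h(-38) + √(11640 - 10735)) = √((56 - 38 - 38*(1 - 38)) + √(11640 - 10735)) = √((56 - 38 - 38*(-37)) + √905) = √((56 - 38 + 1406) + √905) = √(1424 + √905)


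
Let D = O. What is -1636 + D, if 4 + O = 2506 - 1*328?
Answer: 538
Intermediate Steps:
O = 2174 (O = -4 + (2506 - 1*328) = -4 + (2506 - 328) = -4 + 2178 = 2174)
D = 2174
-1636 + D = -1636 + 2174 = 538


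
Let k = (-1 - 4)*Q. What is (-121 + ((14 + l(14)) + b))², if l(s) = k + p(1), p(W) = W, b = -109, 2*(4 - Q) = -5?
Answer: 245025/4 ≈ 61256.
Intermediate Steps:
Q = 13/2 (Q = 4 - ½*(-5) = 4 + 5/2 = 13/2 ≈ 6.5000)
k = -65/2 (k = (-1 - 4)*(13/2) = -5*13/2 = -65/2 ≈ -32.500)
l(s) = -63/2 (l(s) = -65/2 + 1 = -63/2)
(-121 + ((14 + l(14)) + b))² = (-121 + ((14 - 63/2) - 109))² = (-121 + (-35/2 - 109))² = (-121 - 253/2)² = (-495/2)² = 245025/4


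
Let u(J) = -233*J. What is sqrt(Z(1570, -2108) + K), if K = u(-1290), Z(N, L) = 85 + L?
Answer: 19*sqrt(827) ≈ 546.39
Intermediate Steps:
K = 300570 (K = -233*(-1290) = 300570)
sqrt(Z(1570, -2108) + K) = sqrt((85 - 2108) + 300570) = sqrt(-2023 + 300570) = sqrt(298547) = 19*sqrt(827)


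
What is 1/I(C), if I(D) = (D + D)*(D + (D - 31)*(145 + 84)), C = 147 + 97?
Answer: 1/23922248 ≈ 4.1802e-8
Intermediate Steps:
C = 244
I(D) = 2*D*(-7099 + 230*D) (I(D) = (2*D)*(D + (-31 + D)*229) = (2*D)*(D + (-7099 + 229*D)) = (2*D)*(-7099 + 230*D) = 2*D*(-7099 + 230*D))
1/I(C) = 1/(2*244*(-7099 + 230*244)) = 1/(2*244*(-7099 + 56120)) = 1/(2*244*49021) = 1/23922248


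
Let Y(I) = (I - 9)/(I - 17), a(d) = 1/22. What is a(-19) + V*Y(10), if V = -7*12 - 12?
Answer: 2119/154 ≈ 13.760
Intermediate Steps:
a(d) = 1/22
V = -96 (V = -84 - 12 = -96)
Y(I) = (-9 + I)/(-17 + I)
a(-19) + V*Y(10) = 1/22 - 96*(-9 + 10)/(-17 + 10) = 1/22 - 96/(-7) = 1/22 - (-96)/7 = 1/22 - 96*(-⅐) = 1/22 + 96/7 = 2119/154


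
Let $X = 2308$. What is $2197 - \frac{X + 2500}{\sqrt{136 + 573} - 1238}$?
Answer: $\frac{3371613499}{1531935} + \frac{4808 \sqrt{709}}{1531935} \approx 2201.0$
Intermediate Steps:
$2197 - \frac{X + 2500}{\sqrt{136 + 573} - 1238} = 2197 - \frac{2308 + 2500}{\sqrt{136 + 573} - 1238} = 2197 - \frac{4808}{\sqrt{709} - 1238} = 2197 - \frac{4808}{-1238 + \sqrt{709}}$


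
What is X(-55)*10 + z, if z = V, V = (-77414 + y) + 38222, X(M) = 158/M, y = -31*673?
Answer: -660921/11 ≈ -60084.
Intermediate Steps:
y = -20863
V = -60055 (V = (-77414 - 20863) + 38222 = -98277 + 38222 = -60055)
z = -60055
X(-55)*10 + z = (158/(-55))*10 - 60055 = (158*(-1/55))*10 - 60055 = -158/55*10 - 60055 = -316/11 - 60055 = -660921/11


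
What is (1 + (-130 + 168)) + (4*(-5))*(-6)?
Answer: 159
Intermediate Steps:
(1 + (-130 + 168)) + (4*(-5))*(-6) = (1 + 38) - 20*(-6) = 39 + 120 = 159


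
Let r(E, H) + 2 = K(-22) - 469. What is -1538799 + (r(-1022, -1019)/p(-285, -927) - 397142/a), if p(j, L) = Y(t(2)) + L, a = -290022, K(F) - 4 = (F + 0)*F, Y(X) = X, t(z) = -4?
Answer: -207745747441145/135005241 ≈ -1.5388e+6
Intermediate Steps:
K(F) = 4 + F² (K(F) = 4 + (F + 0)*F = 4 + F*F = 4 + F²)
r(E, H) = 17 (r(E, H) = -2 + ((4 + (-22)²) - 469) = -2 + ((4 + 484) - 469) = -2 + (488 - 469) = -2 + 19 = 17)
p(j, L) = -4 + L
-1538799 + (r(-1022, -1019)/p(-285, -927) - 397142/a) = -1538799 + (17/(-4 - 927) - 397142/(-290022)) = -1538799 + (17/(-931) - 397142*(-1/290022)) = -1538799 + (17*(-1/931) + 198571/145011) = -1538799 + (-17/931 + 198571/145011) = -1538799 + 182404414/135005241 = -207745747441145/135005241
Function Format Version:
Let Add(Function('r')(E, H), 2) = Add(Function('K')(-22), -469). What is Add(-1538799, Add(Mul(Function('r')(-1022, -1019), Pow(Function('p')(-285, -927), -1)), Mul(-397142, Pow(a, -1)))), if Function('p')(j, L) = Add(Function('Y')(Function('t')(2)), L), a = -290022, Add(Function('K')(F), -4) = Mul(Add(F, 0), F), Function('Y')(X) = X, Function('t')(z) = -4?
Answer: Rational(-207745747441145, 135005241) ≈ -1.5388e+6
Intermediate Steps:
Function('K')(F) = Add(4, Pow(F, 2)) (Function('K')(F) = Add(4, Mul(Add(F, 0), F)) = Add(4, Mul(F, F)) = Add(4, Pow(F, 2)))
Function('r')(E, H) = 17 (Function('r')(E, H) = Add(-2, Add(Add(4, Pow(-22, 2)), -469)) = Add(-2, Add(Add(4, 484), -469)) = Add(-2, Add(488, -469)) = Add(-2, 19) = 17)
Function('p')(j, L) = Add(-4, L)
Add(-1538799, Add(Mul(Function('r')(-1022, -1019), Pow(Function('p')(-285, -927), -1)), Mul(-397142, Pow(a, -1)))) = Add(-1538799, Add(Mul(17, Pow(Add(-4, -927), -1)), Mul(-397142, Pow(-290022, -1)))) = Add(-1538799, Add(Mul(17, Pow(-931, -1)), Mul(-397142, Rational(-1, 290022)))) = Add(-1538799, Add(Mul(17, Rational(-1, 931)), Rational(198571, 145011))) = Add(-1538799, Add(Rational(-17, 931), Rational(198571, 145011))) = Add(-1538799, Rational(182404414, 135005241)) = Rational(-207745747441145, 135005241)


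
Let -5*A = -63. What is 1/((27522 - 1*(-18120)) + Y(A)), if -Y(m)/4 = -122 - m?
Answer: 5/230902 ≈ 2.1654e-5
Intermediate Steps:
A = 63/5 (A = -⅕*(-63) = 63/5 ≈ 12.600)
Y(m) = 488 + 4*m (Y(m) = -4*(-122 - m) = 488 + 4*m)
1/((27522 - 1*(-18120)) + Y(A)) = 1/((27522 - 1*(-18120)) + (488 + 4*(63/5))) = 1/((27522 + 18120) + (488 + 252/5)) = 1/(45642 + 2692/5) = 1/(230902/5) = 5/230902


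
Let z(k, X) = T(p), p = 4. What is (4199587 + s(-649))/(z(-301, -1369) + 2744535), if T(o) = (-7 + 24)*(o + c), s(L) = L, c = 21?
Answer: 2099469/1372480 ≈ 1.5297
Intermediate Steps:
T(o) = 357 + 17*o (T(o) = (-7 + 24)*(o + 21) = 17*(21 + o) = 357 + 17*o)
z(k, X) = 425 (z(k, X) = 357 + 17*4 = 357 + 68 = 425)
(4199587 + s(-649))/(z(-301, -1369) + 2744535) = (4199587 - 649)/(425 + 2744535) = 4198938/2744960 = 4198938*(1/2744960) = 2099469/1372480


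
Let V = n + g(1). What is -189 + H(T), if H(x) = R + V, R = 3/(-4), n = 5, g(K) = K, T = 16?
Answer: -735/4 ≈ -183.75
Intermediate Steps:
R = -¾ (R = 3*(-¼) = -¾ ≈ -0.75000)
V = 6 (V = 5 + 1 = 6)
H(x) = 21/4 (H(x) = -¾ + 6 = 21/4)
-189 + H(T) = -189 + 21/4 = -735/4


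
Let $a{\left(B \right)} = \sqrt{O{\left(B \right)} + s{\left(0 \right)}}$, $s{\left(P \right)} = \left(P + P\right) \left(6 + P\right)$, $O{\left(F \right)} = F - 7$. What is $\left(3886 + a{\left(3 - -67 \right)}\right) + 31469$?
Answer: $35355 + 3 \sqrt{7} \approx 35363.0$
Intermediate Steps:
$O{\left(F \right)} = -7 + F$
$s{\left(P \right)} = 2 P \left(6 + P\right)$
$a{\left(B \right)} = \sqrt{-7 + B}$ ($a{\left(B \right)} = \sqrt{\left(-7 + B\right) + 2 \cdot 0 \left(6 + 0\right)} = \sqrt{\left(-7 + B\right) + 2 \cdot 0 \cdot 6} = \sqrt{\left(-7 + B\right) + 0} = \sqrt{-7 + B}$)
$\left(3886 + a{\left(3 - -67 \right)}\right) + 31469 = \left(3886 + \sqrt{-7 + \left(3 - -67\right)}\right) + 31469 = \left(3886 + \sqrt{-7 + \left(3 + 67\right)}\right) + 31469 = \left(3886 + \sqrt{-7 + 70}\right) + 31469 = \left(3886 + \sqrt{63}\right) + 31469 = \left(3886 + 3 \sqrt{7}\right) + 31469 = 35355 + 3 \sqrt{7}$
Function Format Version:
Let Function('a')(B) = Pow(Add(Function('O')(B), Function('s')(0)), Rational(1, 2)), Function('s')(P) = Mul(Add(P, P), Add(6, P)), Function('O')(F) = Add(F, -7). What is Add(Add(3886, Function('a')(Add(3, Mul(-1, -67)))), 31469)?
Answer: Add(35355, Mul(3, Pow(7, Rational(1, 2)))) ≈ 35363.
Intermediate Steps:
Function('O')(F) = Add(-7, F)
Function('s')(P) = Mul(2, P, Add(6, P)) (Function('s')(P) = Mul(Mul(2, P), Add(6, P)) = Mul(2, P, Add(6, P)))
Function('a')(B) = Pow(Add(-7, B), Rational(1, 2)) (Function('a')(B) = Pow(Add(Add(-7, B), Mul(2, 0, Add(6, 0))), Rational(1, 2)) = Pow(Add(Add(-7, B), Mul(2, 0, 6)), Rational(1, 2)) = Pow(Add(Add(-7, B), 0), Rational(1, 2)) = Pow(Add(-7, B), Rational(1, 2)))
Add(Add(3886, Function('a')(Add(3, Mul(-1, -67)))), 31469) = Add(Add(3886, Pow(Add(-7, Add(3, Mul(-1, -67))), Rational(1, 2))), 31469) = Add(Add(3886, Pow(Add(-7, Add(3, 67)), Rational(1, 2))), 31469) = Add(Add(3886, Pow(Add(-7, 70), Rational(1, 2))), 31469) = Add(Add(3886, Pow(63, Rational(1, 2))), 31469) = Add(Add(3886, Mul(3, Pow(7, Rational(1, 2)))), 31469) = Add(35355, Mul(3, Pow(7, Rational(1, 2))))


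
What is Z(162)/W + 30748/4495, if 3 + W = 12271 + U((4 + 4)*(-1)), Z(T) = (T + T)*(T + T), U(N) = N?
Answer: 8488376/551087 ≈ 15.403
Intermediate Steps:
Z(T) = 4*T² (Z(T) = (2*T)*(2*T) = 4*T²)
W = 12260 (W = -3 + (12271 + (4 + 4)*(-1)) = -3 + (12271 + 8*(-1)) = -3 + (12271 - 8) = -3 + 12263 = 12260)
Z(162)/W + 30748/4495 = (4*162²)/12260 + 30748/4495 = (4*26244)*(1/12260) + 30748*(1/4495) = 104976*(1/12260) + 30748/4495 = 26244/3065 + 30748/4495 = 8488376/551087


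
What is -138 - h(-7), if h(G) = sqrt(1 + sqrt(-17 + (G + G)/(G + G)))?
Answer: -138 - sqrt(1 + 4*I) ≈ -139.6 - 1.2496*I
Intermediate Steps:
h(G) = sqrt(1 + 4*I) (h(G) = sqrt(1 + sqrt(-17 + (2*G)/((2*G)))) = sqrt(1 + sqrt(-17 + (2*G)*(1/(2*G)))) = sqrt(1 + sqrt(-17 + 1)) = sqrt(1 + sqrt(-16)) = sqrt(1 + 4*I))
-138 - h(-7) = -138 - sqrt(1 + 4*I)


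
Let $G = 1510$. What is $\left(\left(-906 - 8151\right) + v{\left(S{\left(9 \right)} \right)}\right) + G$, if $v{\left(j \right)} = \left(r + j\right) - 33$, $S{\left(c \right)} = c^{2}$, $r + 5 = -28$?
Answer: $-7532$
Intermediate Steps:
$r = -33$ ($r = -5 - 28 = -33$)
$v{\left(j \right)} = -66 + j$ ($v{\left(j \right)} = \left(-33 + j\right) - 33 = -66 + j$)
$\left(\left(-906 - 8151\right) + v{\left(S{\left(9 \right)} \right)}\right) + G = \left(\left(-906 - 8151\right) - \left(66 - 9^{2}\right)\right) + 1510 = \left(\left(-906 - 8151\right) + \left(-66 + 81\right)\right) + 1510 = \left(-9057 + 15\right) + 1510 = -9042 + 1510 = -7532$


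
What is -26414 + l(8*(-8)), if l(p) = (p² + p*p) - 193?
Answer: -18415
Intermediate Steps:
l(p) = -193 + 2*p² (l(p) = (p² + p²) - 193 = 2*p² - 193 = -193 + 2*p²)
-26414 + l(8*(-8)) = -26414 + (-193 + 2*(8*(-8))²) = -26414 + (-193 + 2*(-64)²) = -26414 + (-193 + 2*4096) = -26414 + (-193 + 8192) = -26414 + 7999 = -18415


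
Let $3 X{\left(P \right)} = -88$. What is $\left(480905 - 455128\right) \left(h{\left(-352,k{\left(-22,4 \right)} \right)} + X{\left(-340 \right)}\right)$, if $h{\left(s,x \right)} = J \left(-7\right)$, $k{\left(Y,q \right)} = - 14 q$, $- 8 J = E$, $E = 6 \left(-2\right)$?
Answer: $- \frac{6160703}{6} \approx -1.0268 \cdot 10^{6}$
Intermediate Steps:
$X{\left(P \right)} = - \frac{88}{3}$ ($X{\left(P \right)} = \frac{1}{3} \left(-88\right) = - \frac{88}{3}$)
$E = -12$
$J = \frac{3}{2}$ ($J = \left(- \frac{1}{8}\right) \left(-12\right) = \frac{3}{2} \approx 1.5$)
$h{\left(s,x \right)} = - \frac{21}{2}$ ($h{\left(s,x \right)} = \frac{3}{2} \left(-7\right) = - \frac{21}{2}$)
$\left(480905 - 455128\right) \left(h{\left(-352,k{\left(-22,4 \right)} \right)} + X{\left(-340 \right)}\right) = \left(480905 - 455128\right) \left(- \frac{21}{2} - \frac{88}{3}\right) = 25777 \left(- \frac{239}{6}\right) = - \frac{6160703}{6}$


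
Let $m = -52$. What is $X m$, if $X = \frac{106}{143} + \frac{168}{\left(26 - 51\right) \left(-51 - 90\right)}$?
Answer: $- \frac{530232}{12925} \approx -41.024$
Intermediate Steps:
$X = \frac{132558}{168025}$ ($X = 106 \cdot \frac{1}{143} + \frac{168}{\left(-25\right) \left(-141\right)} = \frac{106}{143} + \frac{168}{3525} = \frac{106}{143} + 168 \cdot \frac{1}{3525} = \frac{106}{143} + \frac{56}{1175} = \frac{132558}{168025} \approx 0.78892$)
$X m = \frac{132558}{168025} \left(-52\right) = - \frac{530232}{12925}$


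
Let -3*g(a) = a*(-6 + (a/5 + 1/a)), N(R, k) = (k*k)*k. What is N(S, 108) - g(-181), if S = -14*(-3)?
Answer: 6311292/5 ≈ 1.2623e+6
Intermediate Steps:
S = 42
N(R, k) = k³ (N(R, k) = k²*k = k³)
g(a) = -a*(-6 + 1/a + a/5)/3 (g(a) = -a*(-6 + (a/5 + 1/a))/3 = -a*(-6 + (1/a + a/5))/3 = -a*(-6 + 1/a + a/5)/3)
N(S, 108) - g(-181) = 108³ - (-⅓ + 2*(-181) - 1/15*(-181)²) = 1259712 - (-⅓ - 362 - 1/15*32761) = 1259712 - (-⅓ - 362 - 32761/15) = 1259712 - 1*(-12732/5) = 1259712 + 12732/5 = 6311292/5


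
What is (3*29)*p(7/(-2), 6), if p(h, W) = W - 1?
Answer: 435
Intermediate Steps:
p(h, W) = -1 + W
(3*29)*p(7/(-2), 6) = (3*29)*(-1 + 6) = 87*5 = 435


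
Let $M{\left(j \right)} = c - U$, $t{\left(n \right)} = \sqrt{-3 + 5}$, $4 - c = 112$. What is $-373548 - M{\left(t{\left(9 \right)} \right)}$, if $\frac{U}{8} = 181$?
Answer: $-371992$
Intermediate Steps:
$c = -108$ ($c = 4 - 112 = -108$)
$U = 1448$ ($U = 8 \cdot 181 = 1448$)
$t{\left(n \right)} = \sqrt{2}$
$M{\left(j \right)} = -1556$ ($M{\left(j \right)} = -108 - 1448 = -1556$)
$-373548 - M{\left(t{\left(9 \right)} \right)} = -373548 - -1556 = -373548 + 1556 = -371992$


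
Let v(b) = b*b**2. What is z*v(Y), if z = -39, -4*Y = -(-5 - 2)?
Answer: 13377/64 ≈ 209.02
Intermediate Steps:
Y = -7/4 (Y = -(-1)*(-5 - 2)/4 = -(-1)*(-7)/4 = -1/4*7 = -7/4 ≈ -1.7500)
v(b) = b**3
z*v(Y) = -39*(-7/4)**3 = -39*(-343/64) = 13377/64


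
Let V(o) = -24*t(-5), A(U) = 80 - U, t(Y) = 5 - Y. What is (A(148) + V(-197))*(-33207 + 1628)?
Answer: 9726332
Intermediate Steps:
V(o) = -240 (V(o) = -24*(5 - 1*(-5)) = -24*(5 + 5) = -24*10 = -240)
(A(148) + V(-197))*(-33207 + 1628) = ((80 - 1*148) - 240)*(-33207 + 1628) = ((80 - 148) - 240)*(-31579) = (-68 - 240)*(-31579) = -308*(-31579) = 9726332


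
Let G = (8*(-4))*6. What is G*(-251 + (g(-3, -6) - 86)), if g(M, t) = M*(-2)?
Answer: 63552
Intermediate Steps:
g(M, t) = -2*M
G = -192 (G = -32*6 = -192)
G*(-251 + (g(-3, -6) - 86)) = -192*(-251 + (-2*(-3) - 86)) = -192*(-251 + (6 - 86)) = -192*(-251 - 80) = -192*(-331) = 63552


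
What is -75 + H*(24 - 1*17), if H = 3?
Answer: -54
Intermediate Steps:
-75 + H*(24 - 1*17) = -75 + 3*(24 - 1*17) = -75 + 3*(24 - 17) = -75 + 3*7 = -75 + 21 = -54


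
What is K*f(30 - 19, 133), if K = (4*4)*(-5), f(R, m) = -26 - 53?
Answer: 6320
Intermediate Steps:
f(R, m) = -79
K = -80 (K = 16*(-5) = -80)
K*f(30 - 19, 133) = -80*(-79) = 6320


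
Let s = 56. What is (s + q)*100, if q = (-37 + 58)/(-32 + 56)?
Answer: 11375/2 ≈ 5687.5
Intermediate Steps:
q = 7/8 (q = 21/24 = 21*(1/24) = 7/8 ≈ 0.87500)
(s + q)*100 = (56 + 7/8)*100 = (455/8)*100 = 11375/2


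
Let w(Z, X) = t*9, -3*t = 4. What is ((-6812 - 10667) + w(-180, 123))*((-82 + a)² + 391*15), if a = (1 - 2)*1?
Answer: -223080214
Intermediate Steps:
t = -4/3 (t = -⅓*4 = -4/3 ≈ -1.3333)
w(Z, X) = -12 (w(Z, X) = -4/3*9 = -12)
a = -1 (a = -1*1 = -1)
((-6812 - 10667) + w(-180, 123))*((-82 + a)² + 391*15) = ((-6812 - 10667) - 12)*((-82 - 1)² + 391*15) = (-17479 - 12)*((-83)² + 5865) = -17491*(6889 + 5865) = -17491*12754 = -223080214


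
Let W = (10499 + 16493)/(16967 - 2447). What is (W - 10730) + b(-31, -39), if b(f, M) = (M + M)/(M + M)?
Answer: -19469761/1815 ≈ -10727.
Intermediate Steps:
b(f, M) = 1 (b(f, M) = (2*M)/((2*M)) = (2*M)*(1/(2*M)) = 1)
W = 3374/1815 (W = 26992/14520 = 26992*(1/14520) = 3374/1815 ≈ 1.8590)
(W - 10730) + b(-31, -39) = (3374/1815 - 10730) + 1 = -19471576/1815 + 1 = -19469761/1815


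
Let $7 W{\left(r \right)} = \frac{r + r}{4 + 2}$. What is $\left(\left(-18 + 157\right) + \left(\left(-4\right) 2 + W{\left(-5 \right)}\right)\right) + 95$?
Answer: $\frac{4741}{21} \approx 225.76$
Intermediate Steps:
$W{\left(r \right)} = \frac{r}{21}$ ($W{\left(r \right)} = \frac{\left(r + r\right) \frac{1}{4 + 2}}{7} = \frac{2 r \frac{1}{6}}{7} = \frac{\frac{1}{3} r}{7} = \frac{r}{21}$)
$\left(\left(-18 + 157\right) + \left(\left(-4\right) 2 + W{\left(-5 \right)}\right)\right) + 95 = \left(\left(-18 + 157\right) + \left(\left(-4\right) 2 + \frac{1}{21} \left(-5\right)\right)\right) + 95 = \left(139 - \frac{173}{21}\right) + 95 = \frac{2746}{21} + 95 = \frac{4741}{21}$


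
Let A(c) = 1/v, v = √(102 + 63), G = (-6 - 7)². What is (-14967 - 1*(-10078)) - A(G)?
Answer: -4889 - √165/165 ≈ -4889.1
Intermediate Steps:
G = 169 (G = (-13)² = 169)
v = √165 ≈ 12.845
A(c) = √165/165 (A(c) = 1/(√165) = √165/165)
(-14967 - 1*(-10078)) - A(G) = (-14967 - 1*(-10078)) - √165/165 = (-14967 + 10078) - √165/165 = -4889 - √165/165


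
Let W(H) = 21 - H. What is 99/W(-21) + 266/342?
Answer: 395/126 ≈ 3.1349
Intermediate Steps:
99/W(-21) + 266/342 = 99/(21 - 1*(-21)) + 266/342 = 99/(21 + 21) + 266*(1/342) = 99/42 + 7/9 = 99*(1/42) + 7/9 = 33/14 + 7/9 = 395/126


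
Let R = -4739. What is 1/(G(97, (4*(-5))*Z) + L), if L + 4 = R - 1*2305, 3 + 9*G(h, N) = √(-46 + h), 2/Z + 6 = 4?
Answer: -190305/1341333058 - 3*√51/1341333058 ≈ -0.00014189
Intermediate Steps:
Z = -1 (Z = 2/(-6 + 4) = 2/(-2) = 2*(-½) = -1)
G(h, N) = -⅓ + √(-46 + h)/9
L = -7048 (L = -4 + (-4739 - 1*2305) = -4 + (-4739 - 2305) = -4 - 7044 = -7048)
1/(G(97, (4*(-5))*Z) + L) = 1/((-⅓ + √(-46 + 97)/9) - 7048) = 1/((-⅓ + √51/9) - 7048) = 1/(-21145/3 + √51/9)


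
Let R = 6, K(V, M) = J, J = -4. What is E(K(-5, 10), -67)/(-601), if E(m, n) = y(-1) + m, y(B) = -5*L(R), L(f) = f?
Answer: 34/601 ≈ 0.056572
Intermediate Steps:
K(V, M) = -4
y(B) = -30 (y(B) = -5*6 = -30)
E(m, n) = -30 + m
E(K(-5, 10), -67)/(-601) = (-30 - 4)/(-601) = -34*(-1/601) = 34/601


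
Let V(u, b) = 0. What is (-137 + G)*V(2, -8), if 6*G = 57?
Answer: 0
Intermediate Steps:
G = 19/2 (G = (1/6)*57 = 19/2 ≈ 9.5000)
(-137 + G)*V(2, -8) = (-137 + 19/2)*0 = -255/2*0 = 0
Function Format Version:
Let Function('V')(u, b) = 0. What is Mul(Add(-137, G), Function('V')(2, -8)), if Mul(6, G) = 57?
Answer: 0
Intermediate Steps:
G = Rational(19, 2) (G = Mul(Rational(1, 6), 57) = Rational(19, 2) ≈ 9.5000)
Mul(Add(-137, G), Function('V')(2, -8)) = Mul(Add(-137, Rational(19, 2)), 0) = Mul(Rational(-255, 2), 0) = 0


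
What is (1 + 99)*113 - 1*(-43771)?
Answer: 55071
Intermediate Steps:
(1 + 99)*113 - 1*(-43771) = 100*113 + 43771 = 11300 + 43771 = 55071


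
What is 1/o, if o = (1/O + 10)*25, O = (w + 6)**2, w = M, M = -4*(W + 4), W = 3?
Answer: 484/121025 ≈ 0.0039992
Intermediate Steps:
M = -28 (M = -4*(3 + 4) = -4*7 = -28)
w = -28
O = 484 (O = (-28 + 6)**2 = (-22)**2 = 484)
o = 121025/484 (o = (1/484 + 10)*25 = (4841/484)*25 = 121025/484 ≈ 250.05)
1/o = 1/(121025/484) = 484/121025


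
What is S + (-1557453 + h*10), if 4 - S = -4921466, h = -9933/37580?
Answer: 12641965953/3758 ≈ 3.3640e+6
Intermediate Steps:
h = -9933/37580 (h = -9933*1/37580 = -9933/37580 ≈ -0.26432)
S = 4921470 (S = 4 - 1*(-4921466) = 4 + 4921466 = 4921470)
S + (-1557453 + h*10) = 4921470 + (-1557453 - 9933/37580*10) = 4921470 + (-1557453 - 9933/3758) = 4921470 - 5852918307/3758 = 12641965953/3758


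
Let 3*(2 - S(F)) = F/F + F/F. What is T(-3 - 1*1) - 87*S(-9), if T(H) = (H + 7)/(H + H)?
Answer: -931/8 ≈ -116.38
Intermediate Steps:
T(H) = (7 + H)/(2*H) (T(H) = (7 + H)/((2*H)) = (7 + H)*(1/(2*H)) = (7 + H)/(2*H))
S(F) = 4/3 (S(F) = 2 - (F/F + F/F)/3 = 2 - (1 + 1)/3 = 2 - ⅓*2 = 2 - ⅔ = 4/3)
T(-3 - 1*1) - 87*S(-9) = (7 + (-3 - 1*1))/(2*(-3 - 1*1)) - 87*4/3 = (7 + (-3 - 1))/(2*(-3 - 1)) - 116 = (½)*(7 - 4)/(-4) - 116 = (½)*(-¼)*3 - 116 = -3/8 - 116 = -931/8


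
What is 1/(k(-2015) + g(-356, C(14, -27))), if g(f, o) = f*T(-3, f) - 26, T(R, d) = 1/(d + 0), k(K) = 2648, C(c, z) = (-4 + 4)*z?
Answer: 1/2623 ≈ 0.00038124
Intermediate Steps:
C(c, z) = 0 (C(c, z) = 0*z = 0)
T(R, d) = 1/d
g(f, o) = -25 (g(f, o) = f/f - 26 = 1 - 26 = -25)
1/(k(-2015) + g(-356, C(14, -27))) = 1/(2648 - 25) = 1/2623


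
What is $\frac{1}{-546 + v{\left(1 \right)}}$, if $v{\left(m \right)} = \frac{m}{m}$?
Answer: $- \frac{1}{545} \approx -0.0018349$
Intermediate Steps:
$v{\left(m \right)} = 1$
$\frac{1}{-546 + v{\left(1 \right)}} = \frac{1}{-546 + 1} = \frac{1}{-545} = - \frac{1}{545}$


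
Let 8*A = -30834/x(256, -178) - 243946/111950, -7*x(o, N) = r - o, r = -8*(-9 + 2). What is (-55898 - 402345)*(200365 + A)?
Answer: -164349616971566481/1791200 ≈ -9.1754e+10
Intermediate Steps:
r = 56 (r = -8*(-7) = 56)
x(o, N) = -8 + o/7 (x(o, N) = -(56 - o)/7 = -8 + o/7)
A = -242118533/1791200 (A = (-30834/(-8 + (⅐)*256) - 243946/111950)/8 = (-30834/(-8 + 256/7) - 243946*1/111950)/8 = (-30834/200/7 - 121973/55975)/8 = (-30834*7/200 - 121973/55975)/8 = (-107919/100 - 121973/55975)/8 = (⅛)*(-242118533/223900) = -242118533/1791200 ≈ -135.17)
(-55898 - 402345)*(200365 + A) = (-55898 - 402345)*(200365 - 242118533/1791200) = -458243*358651669467/1791200 = -164349616971566481/1791200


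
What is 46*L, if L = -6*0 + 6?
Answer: 276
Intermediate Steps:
L = 6 (L = 0 + 6 = 6)
46*L = 46*6 = 276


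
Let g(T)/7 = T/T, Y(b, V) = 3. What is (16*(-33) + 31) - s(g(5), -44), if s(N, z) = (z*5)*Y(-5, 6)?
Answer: 163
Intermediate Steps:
g(T) = 7 (g(T) = 7*(T/T) = 7*1 = 7)
s(N, z) = 15*z (s(N, z) = (z*5)*3 = (5*z)*3 = 15*z)
(16*(-33) + 31) - s(g(5), -44) = (16*(-33) + 31) - 15*(-44) = (-528 + 31) - 1*(-660) = -497 + 660 = 163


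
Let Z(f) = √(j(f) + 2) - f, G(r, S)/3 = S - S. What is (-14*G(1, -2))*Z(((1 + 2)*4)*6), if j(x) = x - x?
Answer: 0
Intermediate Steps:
G(r, S) = 0 (G(r, S) = 3*(S - S) = 3*0 = 0)
j(x) = 0
Z(f) = √2 - f (Z(f) = √(0 + 2) - f = √2 - f)
(-14*G(1, -2))*Z(((1 + 2)*4)*6) = (-14*0)*(√2 - (1 + 2)*4*6) = 0*(√2 - 3*4*6) = 0*(√2 - 12*6) = 0*(√2 - 1*72) = 0*(√2 - 72) = 0*(-72 + √2) = 0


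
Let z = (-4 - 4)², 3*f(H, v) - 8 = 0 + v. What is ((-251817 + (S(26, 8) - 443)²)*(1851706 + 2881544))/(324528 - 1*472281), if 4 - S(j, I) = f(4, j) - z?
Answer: 1456376848000/443259 ≈ 3.2856e+6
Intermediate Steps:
f(H, v) = 8/3 + v/3 (f(H, v) = 8/3 + (0 + v)/3 = 8/3 + v/3)
z = 64 (z = (-8)² = 64)
S(j, I) = 196/3 - j/3 (S(j, I) = 4 - ((8/3 + j/3) - 1*64) = 4 - ((8/3 + j/3) - 64) = 4 - (-184/3 + j/3) = 4 + (184/3 - j/3) = 196/3 - j/3)
((-251817 + (S(26, 8) - 443)²)*(1851706 + 2881544))/(324528 - 1*472281) = ((-251817 + ((196/3 - ⅓*26) - 443)²)*(1851706 + 2881544))/(324528 - 1*472281) = ((-251817 + ((196/3 - 26/3) - 443)²)*4733250)/(324528 - 472281) = ((-251817 + (170/3 - 443)²)*4733250)/(-147753) = ((-251817 + (-1159/3)²)*4733250)*(-1/147753) = ((-251817 + 1343281/9)*4733250)*(-1/147753) = -923072/9*4733250*(-1/147753) = -1456376848000/3*(-1/147753) = 1456376848000/443259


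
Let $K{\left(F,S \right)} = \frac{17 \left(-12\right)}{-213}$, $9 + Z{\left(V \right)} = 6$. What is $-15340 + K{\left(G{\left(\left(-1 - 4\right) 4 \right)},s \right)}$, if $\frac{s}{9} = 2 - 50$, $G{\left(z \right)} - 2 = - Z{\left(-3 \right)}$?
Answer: $- \frac{1089072}{71} \approx -15339.0$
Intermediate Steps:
$Z{\left(V \right)} = -3$ ($Z{\left(V \right)} = -9 + 6 = -3$)
$G{\left(z \right)} = 5$ ($G{\left(z \right)} = 2 - -3 = 2 + 3 = 5$)
$s = -432$ ($s = 9 \left(2 - 50\right) = 9 \left(-48\right) = -432$)
$K{\left(F,S \right)} = \frac{68}{71}$ ($K{\left(F,S \right)} = \left(-204\right) \left(- \frac{1}{213}\right) = \frac{68}{71}$)
$-15340 + K{\left(G{\left(\left(-1 - 4\right) 4 \right)},s \right)} = -15340 + \frac{68}{71} = - \frac{1089072}{71}$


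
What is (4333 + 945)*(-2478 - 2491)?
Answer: -26226382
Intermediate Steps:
(4333 + 945)*(-2478 - 2491) = 5278*(-4969) = -26226382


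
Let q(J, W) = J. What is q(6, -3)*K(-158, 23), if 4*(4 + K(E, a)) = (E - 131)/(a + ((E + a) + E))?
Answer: -4031/180 ≈ -22.394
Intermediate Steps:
K(E, a) = -4 + (-131 + E)/(4*(2*E + 2*a)) (K(E, a) = -4 + ((E - 131)/(a + ((E + a) + E)))/4 = -4 + ((-131 + E)/(a + (a + 2*E)))/4 = -4 + ((-131 + E)/(2*E + 2*a))/4 = -4 + (-131 + E)/(4*(2*E + 2*a)))
q(6, -3)*K(-158, 23) = 6*((-131 - 32*23 - 31*(-158))/(8*(-158 + 23))) = 6*((⅛)*(-131 - 736 + 4898)/(-135)) = 6*((⅛)*(-1/135)*4031) = 6*(-4031/1080) = -4031/180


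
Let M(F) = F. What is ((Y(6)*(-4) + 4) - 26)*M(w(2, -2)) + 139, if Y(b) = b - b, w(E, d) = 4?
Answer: 51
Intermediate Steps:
Y(b) = 0
((Y(6)*(-4) + 4) - 26)*M(w(2, -2)) + 139 = ((0*(-4) + 4) - 26)*4 + 139 = ((0 + 4) - 26)*4 + 139 = (4 - 26)*4 + 139 = -22*4 + 139 = -88 + 139 = 51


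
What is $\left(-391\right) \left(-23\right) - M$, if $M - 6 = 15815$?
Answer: $-6828$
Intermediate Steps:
$M = 15821$ ($M = 6 + 15815 = 15821$)
$\left(-391\right) \left(-23\right) - M = \left(-391\right) \left(-23\right) - 15821 = 8993 - 15821 = -6828$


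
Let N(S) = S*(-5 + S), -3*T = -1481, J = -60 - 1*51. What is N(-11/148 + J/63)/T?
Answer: 121256629/4768654128 ≈ 0.025428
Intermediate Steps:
J = -111 (J = -60 - 51 = -111)
T = 1481/3 (T = -1/3*(-1481) = 1481/3 ≈ 493.67)
N(-11/148 + J/63)/T = ((-11/148 - 111/63)*(-5 + (-11/148 - 111/63)))/(1481/3) = ((-11*1/148 - 111*1/63)*(-5 + (-11*1/148 - 111*1/63)))*(3/1481) = ((-11/148 - 37/21)*(-5 + (-11/148 - 37/21)))*(3/1481) = -5707*(-5 - 5707/3108)/3108*(3/1481) = -5707/3108*(-21247/3108)*(3/1481) = (121256629/9659664)*(3/1481) = 121256629/4768654128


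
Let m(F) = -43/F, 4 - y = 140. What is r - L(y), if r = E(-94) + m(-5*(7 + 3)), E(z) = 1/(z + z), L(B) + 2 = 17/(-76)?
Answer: 137449/44650 ≈ 3.0784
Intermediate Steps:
y = -136 (y = 4 - 1*140 = 4 - 140 = -136)
L(B) = -169/76 (L(B) = -2 + 17/(-76) = -2 + 17*(-1/76) = -2 - 17/76 = -169/76)
E(z) = 1/(2*z)
r = 4017/4700 (r = (½)/(-94) - 43*(-1/(5*(7 + 3))) = (½)*(-1/94) - 43/((-5*10)) = -1/188 - 43/(-50) = -1/188 - 43*(-1/50) = -1/188 + 43/50 = 4017/4700 ≈ 0.85468)
r - L(y) = 4017/4700 - 1*(-169/76) = 4017/4700 + 169/76 = 137449/44650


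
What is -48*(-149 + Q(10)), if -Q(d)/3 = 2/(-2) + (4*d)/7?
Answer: 54816/7 ≈ 7830.9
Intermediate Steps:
Q(d) = 3 - 12*d/7 (Q(d) = -3*(2/(-2) + (4*d)/7) = -3*(2*(-½) + (4*d)*(⅐)) = -3*(-1 + 4*d/7) = 3 - 12*d/7)
-48*(-149 + Q(10)) = -48*(-149 + (3 - 12/7*10)) = -48*(-149 + (3 - 120/7)) = -48*(-149 - 99/7) = -48*(-1142/7) = 54816/7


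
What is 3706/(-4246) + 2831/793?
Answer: 4540784/1683539 ≈ 2.6972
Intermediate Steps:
3706/(-4246) + 2831/793 = 3706*(-1/4246) + 2831*(1/793) = -1853/2123 + 2831/793 = 4540784/1683539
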